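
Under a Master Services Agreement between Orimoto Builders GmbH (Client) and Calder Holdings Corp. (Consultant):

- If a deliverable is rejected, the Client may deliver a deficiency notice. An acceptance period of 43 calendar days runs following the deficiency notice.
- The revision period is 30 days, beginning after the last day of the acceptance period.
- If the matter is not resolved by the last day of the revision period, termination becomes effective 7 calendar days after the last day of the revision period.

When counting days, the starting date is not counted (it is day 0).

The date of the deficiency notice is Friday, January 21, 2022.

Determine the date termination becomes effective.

Adding 43 calendar days to January 21, 2022 gives March 5, 2022, which is the last day of the acceptance period.
The last day of the revision period: March 5, 2022 + 30 days = April 4, 2022.
The date termination becomes effective: April 4, 2022 + 7 days = April 11, 2022.

April 11, 2022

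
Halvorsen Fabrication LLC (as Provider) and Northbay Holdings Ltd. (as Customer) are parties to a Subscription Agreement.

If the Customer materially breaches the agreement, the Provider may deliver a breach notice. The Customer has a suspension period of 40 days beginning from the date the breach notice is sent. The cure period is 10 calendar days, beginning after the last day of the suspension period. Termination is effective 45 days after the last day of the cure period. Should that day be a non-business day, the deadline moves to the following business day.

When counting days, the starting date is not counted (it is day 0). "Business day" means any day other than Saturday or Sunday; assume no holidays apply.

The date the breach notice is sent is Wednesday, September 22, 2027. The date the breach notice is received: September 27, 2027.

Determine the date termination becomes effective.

December 27, 2027

Adding 40 calendar days to September 22, 2027 gives November 1, 2027, which is the last day of the suspension period.
The last day of the cure period: November 1, 2027 + 10 days = November 11, 2027.
Adding 45 calendar days to November 11, 2027 gives December 26, 2027, which is the date termination becomes effective. That falls on a Sunday, so it rolls to the next business day, Monday, December 27, 2027.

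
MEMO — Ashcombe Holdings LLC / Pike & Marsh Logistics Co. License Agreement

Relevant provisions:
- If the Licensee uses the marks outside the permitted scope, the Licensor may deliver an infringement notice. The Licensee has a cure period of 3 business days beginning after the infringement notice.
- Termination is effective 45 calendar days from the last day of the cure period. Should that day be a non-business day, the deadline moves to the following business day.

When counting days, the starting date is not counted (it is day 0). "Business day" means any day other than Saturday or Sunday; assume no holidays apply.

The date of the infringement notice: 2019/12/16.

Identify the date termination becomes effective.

The last day of the cure period: 3 business days after Monday, 2019/12/16, skipping weekends — Dec 17, Dec 18, Dec 19 — lands on Thursday, 2019/12/19.
The date termination becomes effective: 2019/12/19 + 45 days = 2020/02/02. That falls on a Sunday, so it rolls to the next business day, Monday, 2020/02/03.

2020/02/03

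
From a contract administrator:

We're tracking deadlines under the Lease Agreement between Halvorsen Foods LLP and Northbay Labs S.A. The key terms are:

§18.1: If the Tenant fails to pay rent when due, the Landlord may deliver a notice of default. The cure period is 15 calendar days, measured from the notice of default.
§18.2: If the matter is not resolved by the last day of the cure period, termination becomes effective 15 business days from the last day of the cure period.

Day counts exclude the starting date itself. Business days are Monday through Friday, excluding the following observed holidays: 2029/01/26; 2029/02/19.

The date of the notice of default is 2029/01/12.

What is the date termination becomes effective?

The last day of the cure period: 2029/01/12 + 15 days = 2029/01/27.
From Saturday, 2029/01/27, 15 business days (Jan 29, Jan 30, Jan 31, Feb 1, …, Feb 14, Feb 15, Feb 16, skipping weekends) brings us to Friday, 2029/02/16, which is the date termination becomes effective.

2029/02/16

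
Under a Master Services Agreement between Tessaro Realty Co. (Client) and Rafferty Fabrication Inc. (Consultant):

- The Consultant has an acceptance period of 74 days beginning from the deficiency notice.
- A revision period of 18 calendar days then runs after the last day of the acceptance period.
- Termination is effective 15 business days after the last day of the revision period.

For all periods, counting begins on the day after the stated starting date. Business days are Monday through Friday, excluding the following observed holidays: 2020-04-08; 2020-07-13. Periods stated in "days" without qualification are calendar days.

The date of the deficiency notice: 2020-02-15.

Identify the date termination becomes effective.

The last day of the acceptance period: 74 calendar days after 2020-02-15 is 2020-04-29.
The last day of the revision period: 18 calendar days after 2020-04-29 is 2020-05-17.
The date termination becomes effective: counting 15 business days from Sunday, 2020-05-17 (May 18, May 19, May 20, May 21, …, Jun 3, Jun 4, Jun 5, skipping weekends) reaches Friday, 2020-06-05.

2020-06-05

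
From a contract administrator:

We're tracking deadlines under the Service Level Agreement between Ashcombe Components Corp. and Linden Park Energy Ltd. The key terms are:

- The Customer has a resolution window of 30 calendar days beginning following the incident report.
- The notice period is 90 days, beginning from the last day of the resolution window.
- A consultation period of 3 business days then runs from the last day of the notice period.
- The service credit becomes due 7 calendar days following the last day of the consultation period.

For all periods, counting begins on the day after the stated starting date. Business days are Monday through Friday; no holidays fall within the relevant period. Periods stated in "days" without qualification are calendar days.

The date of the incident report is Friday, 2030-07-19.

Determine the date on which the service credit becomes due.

The last day of the resolution window: 30 calendar days after 2030-07-19 is 2030-08-18.
Adding 90 calendar days to 2030-08-18 gives 2030-11-16, which is the last day of the notice period.
From Saturday, 2030-11-16, 3 business days (Nov 18, Nov 19, Nov 20, skipping weekends) brings us to Wednesday, 2030-11-20, which is the last day of the consultation period.
Adding 7 calendar days to 2030-11-20 gives 2030-11-27, which is the date on which the service credit becomes due.

2030-11-27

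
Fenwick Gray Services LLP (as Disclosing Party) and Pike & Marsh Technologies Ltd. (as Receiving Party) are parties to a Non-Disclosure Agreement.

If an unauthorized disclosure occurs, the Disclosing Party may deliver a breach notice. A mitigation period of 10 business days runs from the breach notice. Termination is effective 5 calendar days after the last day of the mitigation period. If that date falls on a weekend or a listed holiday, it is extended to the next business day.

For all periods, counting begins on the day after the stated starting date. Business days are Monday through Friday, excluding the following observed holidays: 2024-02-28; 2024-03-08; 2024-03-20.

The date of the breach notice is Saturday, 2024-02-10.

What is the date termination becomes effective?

The last day of the mitigation period: 10 business days after Saturday, 2024-02-10, skipping weekends — Feb 12, Feb 13, Feb 14, Feb 15, Feb 16, Feb 19, Feb 20, Feb 21, Feb 22, Feb 23 — lands on Friday, 2024-02-23.
The date termination becomes effective: 5 calendar days after 2024-02-23 is 2024-02-28. That falls on Wednesday, a listed holiday, so it rolls to the next business day, Thursday, 2024-02-29.

2024-02-29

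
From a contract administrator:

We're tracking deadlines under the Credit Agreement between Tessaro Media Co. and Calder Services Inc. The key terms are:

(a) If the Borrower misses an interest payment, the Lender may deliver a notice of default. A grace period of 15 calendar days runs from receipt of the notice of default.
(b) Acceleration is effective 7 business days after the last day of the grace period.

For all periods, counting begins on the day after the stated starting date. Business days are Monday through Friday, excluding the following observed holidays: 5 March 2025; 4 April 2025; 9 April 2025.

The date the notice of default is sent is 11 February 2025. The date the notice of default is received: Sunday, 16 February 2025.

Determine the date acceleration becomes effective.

The last day of the grace period: 16 February 2025 + 15 days = 3 March 2025.
From Monday, 3 March 2025, 7 business days (Mar 4, Mar 6, Mar 7, Mar 10, Mar 11, Mar 12, Mar 13, skipping weekends and the listed holiday on Mar 5) brings us to Thursday, 13 March 2025, which is the date acceleration becomes effective.

13 March 2025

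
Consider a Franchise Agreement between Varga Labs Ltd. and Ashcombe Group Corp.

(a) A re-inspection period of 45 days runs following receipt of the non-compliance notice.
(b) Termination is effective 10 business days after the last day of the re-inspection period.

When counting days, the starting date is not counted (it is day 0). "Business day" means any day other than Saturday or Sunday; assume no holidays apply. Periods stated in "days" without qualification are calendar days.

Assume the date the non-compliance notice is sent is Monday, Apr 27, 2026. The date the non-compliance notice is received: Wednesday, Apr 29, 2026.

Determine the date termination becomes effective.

Jun 26, 2026

Adding 45 calendar days to Apr 29, 2026 gives Jun 13, 2026, which is the last day of the re-inspection period.
The date termination becomes effective: counting 10 business days from Saturday, Jun 13, 2026 (Jun 15, Jun 16, Jun 17, Jun 18, Jun 19, Jun 22, Jun 23, Jun 24, Jun 25, Jun 26, skipping weekends) reaches Friday, Jun 26, 2026.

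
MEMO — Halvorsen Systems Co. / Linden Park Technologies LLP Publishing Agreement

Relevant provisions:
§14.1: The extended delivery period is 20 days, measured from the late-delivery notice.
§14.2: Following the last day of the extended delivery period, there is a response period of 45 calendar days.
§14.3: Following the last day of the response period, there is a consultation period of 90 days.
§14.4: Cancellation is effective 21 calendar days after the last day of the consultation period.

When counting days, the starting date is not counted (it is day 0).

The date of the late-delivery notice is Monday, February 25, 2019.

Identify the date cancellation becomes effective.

Adding 20 calendar days to February 25, 2019 gives March 17, 2019, which is the last day of the extended delivery period.
The last day of the response period: 45 calendar days after March 17, 2019 is May 1, 2019.
The last day of the consultation period: 90 calendar days after May 1, 2019 is July 30, 2019.
The date cancellation becomes effective: July 30, 2019 + 21 days = August 20, 2019.

August 20, 2019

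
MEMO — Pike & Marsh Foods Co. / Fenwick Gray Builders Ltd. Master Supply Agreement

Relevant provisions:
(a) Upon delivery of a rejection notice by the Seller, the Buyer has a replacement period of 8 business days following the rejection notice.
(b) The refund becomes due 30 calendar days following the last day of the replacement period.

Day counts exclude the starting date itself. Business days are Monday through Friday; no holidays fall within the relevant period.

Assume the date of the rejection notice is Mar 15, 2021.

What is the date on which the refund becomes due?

Apr 24, 2021

The last day of the replacement period: counting 8 business days from Monday, Mar 15, 2021 (Mar 16, Mar 17, Mar 18, Mar 19, Mar 22, Mar 23, Mar 24, Mar 25, skipping weekends) reaches Thursday, Mar 25, 2021.
Adding 30 calendar days to Mar 25, 2021 gives Apr 24, 2021, which is the date on which the refund becomes due.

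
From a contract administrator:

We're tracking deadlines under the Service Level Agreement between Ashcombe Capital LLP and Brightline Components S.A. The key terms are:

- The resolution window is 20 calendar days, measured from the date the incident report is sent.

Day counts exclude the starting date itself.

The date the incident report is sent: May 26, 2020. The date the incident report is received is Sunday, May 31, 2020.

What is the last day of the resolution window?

The last day of the resolution window: May 26, 2020 + 20 days = June 15, 2020.

June 15, 2020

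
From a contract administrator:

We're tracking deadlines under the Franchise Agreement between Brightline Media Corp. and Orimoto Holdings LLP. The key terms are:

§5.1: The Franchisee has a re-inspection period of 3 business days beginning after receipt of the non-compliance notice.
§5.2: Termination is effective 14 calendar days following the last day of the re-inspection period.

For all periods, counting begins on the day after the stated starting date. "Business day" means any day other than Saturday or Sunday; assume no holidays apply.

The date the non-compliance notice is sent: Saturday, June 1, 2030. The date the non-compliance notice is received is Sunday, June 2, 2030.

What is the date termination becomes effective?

June 19, 2030

The last day of the re-inspection period: 3 business days after Sunday, June 2, 2030, skipping weekends — Jun 3, Jun 4, Jun 5 — lands on Wednesday, June 5, 2030.
Adding 14 calendar days to June 5, 2030 gives June 19, 2030, which is the date termination becomes effective.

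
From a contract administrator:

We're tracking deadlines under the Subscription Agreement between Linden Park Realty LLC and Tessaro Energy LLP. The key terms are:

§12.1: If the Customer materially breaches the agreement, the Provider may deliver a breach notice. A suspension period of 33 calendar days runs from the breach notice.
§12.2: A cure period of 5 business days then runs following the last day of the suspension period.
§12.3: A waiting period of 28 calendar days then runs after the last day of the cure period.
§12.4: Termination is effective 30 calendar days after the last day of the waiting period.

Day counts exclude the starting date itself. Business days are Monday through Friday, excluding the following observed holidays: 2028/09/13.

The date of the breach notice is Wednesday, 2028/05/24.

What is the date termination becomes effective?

Adding 33 calendar days to 2028/05/24 gives 2028/06/26, which is the last day of the suspension period.
From Monday, 2028/06/26, 5 business days (Jun 27, Jun 28, Jun 29, Jun 30, Jul 3, skipping weekends) brings us to Monday, 2028/07/03, which is the last day of the cure period.
Adding 28 calendar days to 2028/07/03 gives 2028/07/31, which is the last day of the waiting period.
The date termination becomes effective: 2028/07/31 + 30 days = 2028/08/30.

2028/08/30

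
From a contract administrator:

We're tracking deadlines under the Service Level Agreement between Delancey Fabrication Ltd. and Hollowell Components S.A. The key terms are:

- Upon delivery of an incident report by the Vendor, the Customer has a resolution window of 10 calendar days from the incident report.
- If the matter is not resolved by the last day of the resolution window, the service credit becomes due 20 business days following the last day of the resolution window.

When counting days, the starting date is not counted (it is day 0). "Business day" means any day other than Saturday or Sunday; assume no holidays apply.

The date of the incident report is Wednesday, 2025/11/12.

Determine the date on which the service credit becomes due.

Adding 10 calendar days to 2025/11/12 gives 2025/11/22, which is the last day of the resolution window.
The date on which the service credit becomes due: counting 20 business days from Saturday, 2025/11/22 (Nov 24, Nov 25, Nov 26, Nov 27, …, Dec 17, Dec 18, Dec 19, skipping weekends) reaches Friday, 2025/12/19.

2025/12/19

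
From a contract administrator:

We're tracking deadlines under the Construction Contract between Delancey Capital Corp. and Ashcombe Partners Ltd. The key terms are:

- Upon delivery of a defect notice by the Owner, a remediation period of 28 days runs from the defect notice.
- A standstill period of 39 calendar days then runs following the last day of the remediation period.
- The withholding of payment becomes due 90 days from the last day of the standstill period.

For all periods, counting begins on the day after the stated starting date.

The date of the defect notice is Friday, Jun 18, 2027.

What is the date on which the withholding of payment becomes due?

Nov 22, 2027

The last day of the remediation period: Jun 18, 2027 + 28 days = Jul 16, 2027.
The last day of the standstill period: Jul 16, 2027 + 39 days = Aug 24, 2027.
The date on which the withholding of payment becomes due: 90 calendar days after Aug 24, 2027 is Nov 22, 2027.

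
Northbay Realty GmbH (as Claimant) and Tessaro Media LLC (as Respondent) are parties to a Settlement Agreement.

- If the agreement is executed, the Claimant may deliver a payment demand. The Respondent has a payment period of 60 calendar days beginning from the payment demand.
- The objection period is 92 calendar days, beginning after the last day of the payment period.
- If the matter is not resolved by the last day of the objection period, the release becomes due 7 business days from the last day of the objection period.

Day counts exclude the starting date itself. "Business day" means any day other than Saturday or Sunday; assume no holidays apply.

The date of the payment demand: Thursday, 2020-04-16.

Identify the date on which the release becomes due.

2020-09-24

The last day of the payment period: 60 calendar days after 2020-04-16 is 2020-06-15.
The last day of the objection period: 92 calendar days after 2020-06-15 is 2020-09-15.
The date on which the release becomes due: counting 7 business days from Tuesday, 2020-09-15 (Sep 16, Sep 17, Sep 18, Sep 21, Sep 22, Sep 23, Sep 24, skipping weekends) reaches Thursday, 2020-09-24.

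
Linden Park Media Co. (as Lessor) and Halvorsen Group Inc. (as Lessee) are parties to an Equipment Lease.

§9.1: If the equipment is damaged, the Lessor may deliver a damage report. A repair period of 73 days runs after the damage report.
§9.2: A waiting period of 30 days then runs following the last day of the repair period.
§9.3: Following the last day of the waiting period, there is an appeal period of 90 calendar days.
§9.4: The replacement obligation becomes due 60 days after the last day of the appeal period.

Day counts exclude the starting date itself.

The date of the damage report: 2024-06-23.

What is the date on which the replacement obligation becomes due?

2025-03-03

Adding 73 calendar days to 2024-06-23 gives 2024-09-04, which is the last day of the repair period.
The last day of the waiting period: 30 calendar days after 2024-09-04 is 2024-10-04.
Adding 90 calendar days to 2024-10-04 gives 2025-01-02, which is the last day of the appeal period.
Adding 60 calendar days to 2025-01-02 gives 2025-03-03, which is the date on which the replacement obligation becomes due.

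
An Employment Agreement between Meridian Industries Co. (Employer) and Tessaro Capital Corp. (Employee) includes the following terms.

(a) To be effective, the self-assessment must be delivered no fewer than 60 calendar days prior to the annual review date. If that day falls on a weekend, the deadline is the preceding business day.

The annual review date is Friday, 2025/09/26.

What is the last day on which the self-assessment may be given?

2025/07/28

Counting back 60 calendar days from 2025/09/26 gives 2025/07/28. That is a Monday, so no adjustment is needed.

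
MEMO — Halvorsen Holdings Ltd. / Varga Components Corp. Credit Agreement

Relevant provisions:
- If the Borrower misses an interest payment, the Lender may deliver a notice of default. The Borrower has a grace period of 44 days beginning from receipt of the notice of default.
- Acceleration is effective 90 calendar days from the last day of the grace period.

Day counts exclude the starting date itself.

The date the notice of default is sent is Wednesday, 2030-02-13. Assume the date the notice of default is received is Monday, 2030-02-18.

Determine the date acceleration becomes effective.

Adding 44 calendar days to 2030-02-18 gives 2030-04-03, which is the last day of the grace period.
Adding 90 calendar days to 2030-04-03 gives 2030-07-02, which is the date acceleration becomes effective.

2030-07-02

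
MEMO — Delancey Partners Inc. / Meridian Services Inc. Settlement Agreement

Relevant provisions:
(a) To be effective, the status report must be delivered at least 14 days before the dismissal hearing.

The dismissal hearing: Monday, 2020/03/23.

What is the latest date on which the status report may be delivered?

Counting back 14 calendar days from 2020/03/23 gives 2020/03/09.

2020/03/09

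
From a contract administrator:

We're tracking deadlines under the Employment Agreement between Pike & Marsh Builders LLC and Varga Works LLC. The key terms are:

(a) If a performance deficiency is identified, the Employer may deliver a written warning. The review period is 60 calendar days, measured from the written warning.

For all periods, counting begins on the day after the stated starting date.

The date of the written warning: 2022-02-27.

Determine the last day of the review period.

2022-04-28

The last day of the review period: 2022-02-27 + 60 days = 2022-04-28.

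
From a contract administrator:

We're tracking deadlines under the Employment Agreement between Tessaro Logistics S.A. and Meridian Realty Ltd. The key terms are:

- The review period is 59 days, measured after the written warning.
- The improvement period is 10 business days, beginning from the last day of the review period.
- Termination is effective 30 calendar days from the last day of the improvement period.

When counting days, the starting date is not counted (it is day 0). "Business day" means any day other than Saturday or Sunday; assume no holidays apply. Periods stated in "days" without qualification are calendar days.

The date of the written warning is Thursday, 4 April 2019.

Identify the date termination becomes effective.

The last day of the review period: 4 April 2019 + 59 days = 2 June 2019.
The last day of the improvement period: 10 business days after Sunday, 2 June 2019, skipping weekends — Jun 3, Jun 4, Jun 5, Jun 6, Jun 7, Jun 10, Jun 11, Jun 12, Jun 13, Jun 14 — lands on Friday, 14 June 2019.
The date termination becomes effective: 30 calendar days after 14 June 2019 is 14 July 2019.

14 July 2019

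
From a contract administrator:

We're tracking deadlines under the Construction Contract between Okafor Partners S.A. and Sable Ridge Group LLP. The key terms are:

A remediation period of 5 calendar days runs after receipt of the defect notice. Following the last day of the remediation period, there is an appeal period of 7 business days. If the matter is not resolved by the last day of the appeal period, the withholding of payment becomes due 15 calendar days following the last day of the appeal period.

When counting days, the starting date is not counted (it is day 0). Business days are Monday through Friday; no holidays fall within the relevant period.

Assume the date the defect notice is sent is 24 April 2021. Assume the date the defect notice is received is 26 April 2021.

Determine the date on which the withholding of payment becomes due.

Adding 5 calendar days to 26 April 2021 gives 1 May 2021, which is the last day of the remediation period.
The last day of the appeal period: counting 7 business days from Saturday, 1 May 2021 (May 3, May 4, May 5, May 6, May 7, May 10, May 11, skipping weekends) reaches Tuesday, 11 May 2021.
Adding 15 calendar days to 11 May 2021 gives 26 May 2021, which is the date on which the withholding of payment becomes due.

26 May 2021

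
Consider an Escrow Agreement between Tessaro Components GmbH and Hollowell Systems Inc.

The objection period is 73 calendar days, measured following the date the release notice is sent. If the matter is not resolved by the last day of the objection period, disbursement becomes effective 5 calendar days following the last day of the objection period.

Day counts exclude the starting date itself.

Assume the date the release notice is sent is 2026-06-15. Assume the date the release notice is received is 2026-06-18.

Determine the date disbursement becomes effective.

2026-09-01

Adding 73 calendar days to 2026-06-15 gives 2026-08-27, which is the last day of the objection period.
Adding 5 calendar days to 2026-08-27 gives 2026-09-01, which is the date disbursement becomes effective.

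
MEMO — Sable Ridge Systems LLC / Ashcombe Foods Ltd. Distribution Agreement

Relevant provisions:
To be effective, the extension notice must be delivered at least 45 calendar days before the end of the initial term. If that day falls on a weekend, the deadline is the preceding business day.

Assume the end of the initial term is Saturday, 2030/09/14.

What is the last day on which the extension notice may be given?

Counting back 45 calendar days from 2030/09/14 gives 2030/07/31. That is a Wednesday, so no adjustment is needed.

2030/07/31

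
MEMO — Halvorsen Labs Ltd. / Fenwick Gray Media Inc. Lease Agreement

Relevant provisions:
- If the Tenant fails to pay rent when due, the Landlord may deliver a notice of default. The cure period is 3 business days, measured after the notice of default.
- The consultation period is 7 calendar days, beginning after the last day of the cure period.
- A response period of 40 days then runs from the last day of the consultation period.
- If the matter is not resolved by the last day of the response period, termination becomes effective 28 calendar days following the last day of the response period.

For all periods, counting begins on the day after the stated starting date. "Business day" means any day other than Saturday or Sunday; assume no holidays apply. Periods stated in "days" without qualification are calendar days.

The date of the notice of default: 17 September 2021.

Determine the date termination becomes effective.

From Friday, 17 September 2021, 3 business days (Sep 20, Sep 21, Sep 22, skipping weekends) brings us to Wednesday, 22 September 2021, which is the last day of the cure period.
The last day of the consultation period: 7 calendar days after 22 September 2021 is 29 September 2021.
Adding 40 calendar days to 29 September 2021 gives 8 November 2021, which is the last day of the response period.
The date termination becomes effective: 28 calendar days after 8 November 2021 is 6 December 2021.

6 December 2021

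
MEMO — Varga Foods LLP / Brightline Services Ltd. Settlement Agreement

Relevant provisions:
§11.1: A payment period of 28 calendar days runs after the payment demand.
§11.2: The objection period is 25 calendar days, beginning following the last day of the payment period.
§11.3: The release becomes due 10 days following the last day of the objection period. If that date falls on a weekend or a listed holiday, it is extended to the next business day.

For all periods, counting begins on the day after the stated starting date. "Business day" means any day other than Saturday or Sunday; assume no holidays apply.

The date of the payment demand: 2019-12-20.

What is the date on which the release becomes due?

2020-02-21

Adding 28 calendar days to 2019-12-20 gives 2020-01-17, which is the last day of the payment period.
Adding 25 calendar days to 2020-01-17 gives 2020-02-11, which is the last day of the objection period.
The date on which the release becomes due: 2020-02-11 + 10 days = 2020-02-21. 2020-02-21 is a Friday, so no roll-forward applies.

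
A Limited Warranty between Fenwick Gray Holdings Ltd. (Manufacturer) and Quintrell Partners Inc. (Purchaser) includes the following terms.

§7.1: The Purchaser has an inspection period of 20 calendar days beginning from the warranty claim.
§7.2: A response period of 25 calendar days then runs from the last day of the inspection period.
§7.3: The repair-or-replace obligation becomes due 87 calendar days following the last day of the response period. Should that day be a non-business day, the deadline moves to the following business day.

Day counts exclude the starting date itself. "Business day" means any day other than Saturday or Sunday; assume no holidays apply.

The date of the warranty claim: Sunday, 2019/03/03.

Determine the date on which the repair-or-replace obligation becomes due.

2019/07/15

The last day of the inspection period: 20 calendar days after 2019/03/03 is 2019/03/23.
The last day of the response period: 25 calendar days after 2019/03/23 is 2019/04/17.
The date on which the repair-or-replace obligation becomes due: 2019/04/17 + 87 days = 2019/07/13. That falls on a Saturday, so it rolls to the next business day, Monday, 2019/07/15.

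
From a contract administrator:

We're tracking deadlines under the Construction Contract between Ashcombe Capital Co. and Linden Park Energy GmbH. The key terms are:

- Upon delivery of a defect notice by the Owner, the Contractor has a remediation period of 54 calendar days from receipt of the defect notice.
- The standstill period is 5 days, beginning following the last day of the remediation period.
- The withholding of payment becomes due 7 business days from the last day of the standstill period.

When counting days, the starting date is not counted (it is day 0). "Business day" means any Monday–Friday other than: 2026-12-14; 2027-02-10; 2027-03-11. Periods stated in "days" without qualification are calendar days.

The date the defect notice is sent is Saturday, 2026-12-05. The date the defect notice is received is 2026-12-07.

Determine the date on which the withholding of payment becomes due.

2027-02-16

The last day of the remediation period: 54 calendar days after 2026-12-07 is 2027-01-30.
The last day of the standstill period: 5 calendar days after 2027-01-30 is 2027-02-04.
The date on which the withholding of payment becomes due: counting 7 business days from Thursday, 2027-02-04 (Feb 5, Feb 8, Feb 9, Feb 11, Feb 12, Feb 15, Feb 16, skipping weekends and the listed holiday on Feb 10) reaches Tuesday, 2027-02-16.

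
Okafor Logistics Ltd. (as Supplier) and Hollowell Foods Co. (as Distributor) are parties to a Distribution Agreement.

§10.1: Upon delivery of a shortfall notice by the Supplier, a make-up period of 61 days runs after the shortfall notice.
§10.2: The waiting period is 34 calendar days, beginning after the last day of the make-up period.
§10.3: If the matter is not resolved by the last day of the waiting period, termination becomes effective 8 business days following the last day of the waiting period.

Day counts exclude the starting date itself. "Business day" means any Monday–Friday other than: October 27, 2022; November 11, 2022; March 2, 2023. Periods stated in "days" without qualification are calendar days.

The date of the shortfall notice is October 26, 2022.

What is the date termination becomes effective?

The last day of the make-up period: October 26, 2022 + 61 days = December 26, 2022.
The last day of the waiting period: 34 calendar days after December 26, 2022 is January 29, 2023.
From Sunday, January 29, 2023, 8 business days (Jan 30, Jan 31, Feb 1, Feb 2, Feb 3, Feb 6, Feb 7, Feb 8, skipping weekends) brings us to Wednesday, February 8, 2023, which is the date termination becomes effective.

February 8, 2023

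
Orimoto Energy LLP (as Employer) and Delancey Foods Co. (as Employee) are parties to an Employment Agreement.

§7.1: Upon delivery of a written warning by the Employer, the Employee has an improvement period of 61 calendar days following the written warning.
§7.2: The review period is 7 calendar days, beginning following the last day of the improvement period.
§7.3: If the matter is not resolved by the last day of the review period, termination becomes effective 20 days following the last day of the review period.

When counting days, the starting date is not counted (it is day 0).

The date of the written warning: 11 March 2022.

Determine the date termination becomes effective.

7 June 2022

The last day of the improvement period: 11 March 2022 + 61 days = 11 May 2022.
The last day of the review period: 7 calendar days after 11 May 2022 is 18 May 2022.
The date termination becomes effective: 18 May 2022 + 20 days = 7 June 2022.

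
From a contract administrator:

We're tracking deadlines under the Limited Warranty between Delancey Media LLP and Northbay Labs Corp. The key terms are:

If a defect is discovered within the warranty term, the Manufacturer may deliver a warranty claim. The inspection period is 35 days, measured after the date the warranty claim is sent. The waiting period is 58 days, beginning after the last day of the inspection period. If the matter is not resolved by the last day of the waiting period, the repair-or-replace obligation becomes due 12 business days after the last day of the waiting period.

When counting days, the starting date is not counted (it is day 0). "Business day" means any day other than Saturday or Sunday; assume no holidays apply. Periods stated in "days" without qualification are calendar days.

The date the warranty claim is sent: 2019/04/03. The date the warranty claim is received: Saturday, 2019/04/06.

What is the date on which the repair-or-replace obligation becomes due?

2019/07/23

The last day of the inspection period: 35 calendar days after 2019/04/03 is 2019/05/08.
The last day of the waiting period: 58 calendar days after 2019/05/08 is 2019/07/05.
From Friday, 2019/07/05, 12 business days (Jul 8, Jul 9, Jul 10, Jul 11, …, Jul 19, Jul 22, Jul 23, skipping weekends) brings us to Tuesday, 2019/07/23, which is the date on which the repair-or-replace obligation becomes due.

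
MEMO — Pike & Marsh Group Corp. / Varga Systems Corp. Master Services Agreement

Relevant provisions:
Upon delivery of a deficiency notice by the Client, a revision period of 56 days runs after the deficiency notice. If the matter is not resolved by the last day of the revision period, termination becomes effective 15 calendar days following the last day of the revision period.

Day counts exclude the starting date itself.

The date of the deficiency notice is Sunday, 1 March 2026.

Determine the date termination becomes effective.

The last day of the revision period: 1 March 2026 + 56 days = 26 April 2026.
The date termination becomes effective: 15 calendar days after 26 April 2026 is 11 May 2026.

11 May 2026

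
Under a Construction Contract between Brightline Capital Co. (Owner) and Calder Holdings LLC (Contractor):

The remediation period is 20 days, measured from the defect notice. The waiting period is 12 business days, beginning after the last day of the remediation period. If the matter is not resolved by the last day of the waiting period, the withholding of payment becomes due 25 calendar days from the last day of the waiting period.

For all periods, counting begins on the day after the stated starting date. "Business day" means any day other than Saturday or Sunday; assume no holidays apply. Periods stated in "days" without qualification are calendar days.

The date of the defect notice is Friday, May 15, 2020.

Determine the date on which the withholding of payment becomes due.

The last day of the remediation period: May 15, 2020 + 20 days = Jun 4, 2020.
From Thursday, Jun 4, 2020, 12 business days (Jun 5, Jun 8, Jun 9, Jun 10, …, Jun 18, Jun 19, Jun 22, skipping weekends) brings us to Monday, Jun 22, 2020, which is the last day of the waiting period.
Adding 25 calendar days to Jun 22, 2020 gives Jul 17, 2020, which is the date on which the withholding of payment becomes due.

Jul 17, 2020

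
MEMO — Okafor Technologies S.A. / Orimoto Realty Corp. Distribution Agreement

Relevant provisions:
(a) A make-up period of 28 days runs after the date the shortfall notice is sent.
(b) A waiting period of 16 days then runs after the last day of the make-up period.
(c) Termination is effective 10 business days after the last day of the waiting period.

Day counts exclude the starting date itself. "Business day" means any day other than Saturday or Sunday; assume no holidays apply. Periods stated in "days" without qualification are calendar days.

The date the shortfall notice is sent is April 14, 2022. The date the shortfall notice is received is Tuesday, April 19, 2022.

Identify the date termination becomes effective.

June 10, 2022

Adding 28 calendar days to April 14, 2022 gives May 12, 2022, which is the last day of the make-up period.
Adding 16 calendar days to May 12, 2022 gives May 28, 2022, which is the last day of the waiting period.
The date termination becomes effective: 10 business days after Saturday, May 28, 2022, skipping weekends — May 30, May 31, Jun 1, Jun 2, Jun 3, Jun 6, Jun 7, Jun 8, Jun 9, Jun 10 — lands on Friday, June 10, 2022.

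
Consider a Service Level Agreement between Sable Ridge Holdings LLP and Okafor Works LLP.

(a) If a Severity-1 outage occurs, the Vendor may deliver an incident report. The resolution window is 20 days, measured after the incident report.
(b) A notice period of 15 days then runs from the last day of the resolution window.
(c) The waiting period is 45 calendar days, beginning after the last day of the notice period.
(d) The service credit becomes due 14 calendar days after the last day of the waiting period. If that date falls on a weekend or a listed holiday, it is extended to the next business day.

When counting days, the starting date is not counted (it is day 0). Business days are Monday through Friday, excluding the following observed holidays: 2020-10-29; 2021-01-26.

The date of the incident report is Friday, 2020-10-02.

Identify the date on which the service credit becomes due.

2021-01-04

Adding 20 calendar days to 2020-10-02 gives 2020-10-22, which is the last day of the resolution window.
The last day of the notice period: 15 calendar days after 2020-10-22 is 2020-11-06.
Adding 45 calendar days to 2020-11-06 gives 2020-12-21, which is the last day of the waiting period.
The date on which the service credit becomes due: 14 calendar days after 2020-12-21 is 2021-01-04. 2021-01-04 is a Monday and is not a listed holiday, so no roll-forward applies.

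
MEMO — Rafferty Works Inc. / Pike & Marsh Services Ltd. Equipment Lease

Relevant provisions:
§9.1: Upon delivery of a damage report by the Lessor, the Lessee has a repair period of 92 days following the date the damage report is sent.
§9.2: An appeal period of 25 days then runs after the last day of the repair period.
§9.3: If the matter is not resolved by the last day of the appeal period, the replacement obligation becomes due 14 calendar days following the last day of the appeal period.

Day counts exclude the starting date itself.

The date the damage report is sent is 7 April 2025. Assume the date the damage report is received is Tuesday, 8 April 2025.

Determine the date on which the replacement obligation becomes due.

16 August 2025

Adding 92 calendar days to 7 April 2025 gives 8 July 2025, which is the last day of the repair period.
The last day of the appeal period: 8 July 2025 + 25 days = 2 August 2025.
The date on which the replacement obligation becomes due: 14 calendar days after 2 August 2025 is 16 August 2025.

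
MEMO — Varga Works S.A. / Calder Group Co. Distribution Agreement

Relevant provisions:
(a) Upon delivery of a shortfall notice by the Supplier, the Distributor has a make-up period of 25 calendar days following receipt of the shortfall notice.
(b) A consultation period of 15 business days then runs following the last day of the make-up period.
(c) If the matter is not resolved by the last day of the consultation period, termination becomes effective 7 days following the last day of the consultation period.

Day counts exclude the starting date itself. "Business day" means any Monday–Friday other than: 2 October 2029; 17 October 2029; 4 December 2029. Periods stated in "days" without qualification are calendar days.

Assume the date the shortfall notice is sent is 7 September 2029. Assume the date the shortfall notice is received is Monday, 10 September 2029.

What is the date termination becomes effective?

Adding 25 calendar days to 10 September 2029 gives 5 October 2029, which is the last day of the make-up period.
From Friday, 5 October 2029, 15 business days (Oct 8, Oct 9, Oct 10, Oct 11, …, Oct 25, Oct 26, Oct 29, skipping weekends and the listed holiday on Oct 17) brings us to Monday, 29 October 2029, which is the last day of the consultation period.
The date termination becomes effective: 7 calendar days after 29 October 2029 is 5 November 2029.

5 November 2029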